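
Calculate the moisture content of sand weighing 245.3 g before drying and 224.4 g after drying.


Formula: MC = (W_wet - W_dry) / W_wet * 100
Water mass = 245.3 - 224.4 = 20.9 g
MC = 20.9 / 245.3 * 100 = 8.5202%

Answer: 8.5202%


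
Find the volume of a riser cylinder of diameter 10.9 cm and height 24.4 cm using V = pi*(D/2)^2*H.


Formula: V = pi * (D/2)^2 * H  (cylinder volume)
Radius = D/2 = 10.9/2 = 5.45 cm
V = pi * 5.45^2 * 24.4 = 2276.8410 cm^3

Final answer: 2276.8410 cm^3


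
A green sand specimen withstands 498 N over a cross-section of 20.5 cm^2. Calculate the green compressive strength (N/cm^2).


Formula: Compressive Strength = Force / Area
Strength = 498 N / 20.5 cm^2 = 24.2927 N/cm^2


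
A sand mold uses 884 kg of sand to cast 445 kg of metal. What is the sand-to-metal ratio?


Formula: Sand-to-Metal Ratio = W_sand / W_metal
Ratio = 884 kg / 445 kg = 1.9865


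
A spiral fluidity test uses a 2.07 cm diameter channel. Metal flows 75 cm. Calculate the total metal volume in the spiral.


Formula: V = pi * (d/2)^2 * L  (cylinder volume)
Radius = 2.07/2 = 1.035 cm
V = pi * 1.035^2 * 75 = 252.4014 cm^3

Final answer: 252.4014 cm^3


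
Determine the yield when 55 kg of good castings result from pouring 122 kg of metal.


Formula: Casting Yield = (W_good / W_total) * 100
Yield = (55 kg / 122 kg) * 100 = 45.0820%


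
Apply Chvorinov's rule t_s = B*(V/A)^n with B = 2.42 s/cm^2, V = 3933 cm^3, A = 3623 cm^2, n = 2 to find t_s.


Formula: t_s = B * (V/A)^n  (Chvorinov's rule, n=2)
Modulus M = V/A = 3933/3623 = 1.085564 cm
M^2 = 1.085564^2 = 1.178449 cm^2
t_s = 2.42 * 1.178449 = 2.8518 s


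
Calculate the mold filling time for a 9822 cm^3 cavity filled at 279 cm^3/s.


Formula: t_fill = V_mold / Q_flow
t = 9822 cm^3 / 279 cm^3/s = 35.2043 s

Answer: 35.2043 s


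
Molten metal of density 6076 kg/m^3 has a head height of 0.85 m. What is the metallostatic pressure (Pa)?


Formula: P = rho * g * h
rho * g = 6076 * 9.81 = 59605.56 N/m^3
P = 59605.56 * 0.85 = 50664.7260 Pa

Answer: 50664.7260 Pa


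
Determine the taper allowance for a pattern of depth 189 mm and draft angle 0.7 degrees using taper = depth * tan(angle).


Formula: taper = depth * tan(draft_angle)
tan(0.7 deg) = 0.0122179
taper = 189 mm * 0.0122179 = 2.3092 mm


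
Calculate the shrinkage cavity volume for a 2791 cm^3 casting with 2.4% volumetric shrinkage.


Formula: V_shrink = V_casting * shrinkage_pct / 100
V_shrink = 2791 cm^3 * 2.4 / 100 = 66.9840 cm^3

Final answer: 66.9840 cm^3


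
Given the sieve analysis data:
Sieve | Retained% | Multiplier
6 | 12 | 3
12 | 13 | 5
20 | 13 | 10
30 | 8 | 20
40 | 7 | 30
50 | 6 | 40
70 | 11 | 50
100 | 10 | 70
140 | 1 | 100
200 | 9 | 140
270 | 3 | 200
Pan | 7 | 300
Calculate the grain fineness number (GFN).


Formula: GFN = sum(pct * multiplier) / sum(pct)
sum(pct * multiplier) = 6151
sum(pct) = 100
GFN = 6151 / 100 = 61.51

Final answer: 61.51


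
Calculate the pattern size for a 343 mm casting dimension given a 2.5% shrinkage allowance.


Formula: L_pattern = L_casting * (1 + shrinkage_rate/100)
Shrinkage factor = 1 + 2.5/100 = 1.025
L_pattern = 343 mm * 1.025 = 351.5750 mm

351.5750 mm


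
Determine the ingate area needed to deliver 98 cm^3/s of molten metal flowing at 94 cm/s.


Formula: A_ingate = Q / v  (continuity equation)
A = 98 cm^3/s / 94 cm/s = 1.0426 cm^2

Final answer: 1.0426 cm^2


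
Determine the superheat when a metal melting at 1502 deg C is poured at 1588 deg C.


Formula: Superheat = T_pour - T_melt
Superheat = 1588 - 1502 = 86 deg C

Final answer: 86 deg C


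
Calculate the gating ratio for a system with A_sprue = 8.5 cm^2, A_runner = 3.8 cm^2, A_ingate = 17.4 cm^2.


Sprue:Runner:Ingate = 1 : 3.8/8.5 : 17.4/8.5 = 1:0.45:2.05

Answer: 1:0.45:2.05


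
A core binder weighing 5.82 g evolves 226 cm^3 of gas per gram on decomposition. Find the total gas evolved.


Formula: V_gas = W_binder * gas_evolution_rate
V = 5.82 g * 226 cm^3/g = 1315.3200 cm^3


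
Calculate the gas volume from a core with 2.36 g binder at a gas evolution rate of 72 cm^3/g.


Formula: V_gas = W_binder * gas_evolution_rate
V = 2.36 g * 72 cm^3/g = 169.9200 cm^3

Answer: 169.9200 cm^3


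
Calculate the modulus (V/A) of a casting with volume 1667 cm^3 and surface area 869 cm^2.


Formula: Casting Modulus M = V / A
M = 1667 cm^3 / 869 cm^2 = 1.9183 cm

Final answer: 1.9183 cm


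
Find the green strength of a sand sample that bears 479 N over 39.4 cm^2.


Formula: Compressive Strength = Force / Area
Strength = 479 N / 39.4 cm^2 = 12.1574 N/cm^2

Final answer: 12.1574 N/cm^2


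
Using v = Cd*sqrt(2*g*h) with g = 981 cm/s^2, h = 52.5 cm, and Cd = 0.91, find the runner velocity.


Formula: v = Cd * sqrt(2 * g * h)  (Torricelli with discharge coefficient)
2*g*h = 2 * 981 * 52.5 = 103005.0 cm^2/s^2
sqrt(103005.0) = 320.94392 cm/s
v = 0.91 * 320.94392 = 292.0590 cm/s


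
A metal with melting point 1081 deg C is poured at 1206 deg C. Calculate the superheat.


Formula: Superheat = T_pour - T_melt
Superheat = 1206 - 1081 = 125 deg C

125 deg C


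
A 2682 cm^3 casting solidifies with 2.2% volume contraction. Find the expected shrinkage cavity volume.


Formula: V_shrink = V_casting * shrinkage_pct / 100
V_shrink = 2682 cm^3 * 2.2 / 100 = 59.0040 cm^3

59.0040 cm^3


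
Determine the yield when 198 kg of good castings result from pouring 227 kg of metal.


Formula: Casting Yield = (W_good / W_total) * 100
Yield = (198 kg / 227 kg) * 100 = 87.2247%

Final answer: 87.2247%


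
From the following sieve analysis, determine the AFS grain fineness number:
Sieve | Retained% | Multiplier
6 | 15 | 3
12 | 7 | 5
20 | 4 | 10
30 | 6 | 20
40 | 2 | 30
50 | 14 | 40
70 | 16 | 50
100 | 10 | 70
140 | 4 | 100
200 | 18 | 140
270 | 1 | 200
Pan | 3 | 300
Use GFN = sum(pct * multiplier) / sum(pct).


Formula: GFN = sum(pct * multiplier) / sum(pct)
sum(pct * multiplier) = 6380
sum(pct) = 100
GFN = 6380 / 100 = 63.80

63.80


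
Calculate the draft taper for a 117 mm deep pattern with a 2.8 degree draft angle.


Formula: taper = depth * tan(draft_angle)
tan(2.8 deg) = 0.0489082
taper = 117 mm * 0.0489082 = 5.7223 mm

5.7223 mm


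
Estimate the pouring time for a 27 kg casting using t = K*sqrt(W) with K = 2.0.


Formula: t = K * sqrt(W)
sqrt(W) = sqrt(27) = 5.19615
t = 2.0 * 5.19615 = 10.3923 s


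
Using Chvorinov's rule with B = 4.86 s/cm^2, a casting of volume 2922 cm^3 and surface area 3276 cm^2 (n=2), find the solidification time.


Formula: t_s = B * (V/A)^n  (Chvorinov's rule, n=2)
Modulus M = V/A = 2922/3276 = 0.891941 cm
M^2 = 0.891941^2 = 0.795559 cm^2
t_s = 4.86 * 0.795559 = 3.8664 s

3.8664 s


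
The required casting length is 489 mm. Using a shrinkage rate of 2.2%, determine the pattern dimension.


Formula: L_pattern = L_casting * (1 + shrinkage_rate/100)
Shrinkage factor = 1 + 2.2/100 = 1.022
L_pattern = 489 mm * 1.022 = 499.7580 mm


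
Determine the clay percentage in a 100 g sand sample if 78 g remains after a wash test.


Formula: Clay% = (W_total - W_washed) / W_total * 100
Clay mass = 100 - 78 = 22 g
Clay% = 22 / 100 * 100 = 22.0000%

22.0000%


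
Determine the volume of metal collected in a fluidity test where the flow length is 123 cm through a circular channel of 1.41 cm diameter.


Formula: V = pi * (d/2)^2 * L  (cylinder volume)
Radius = 1.41/2 = 0.705 cm
V = pi * 0.705^2 * 123 = 192.0584 cm^3


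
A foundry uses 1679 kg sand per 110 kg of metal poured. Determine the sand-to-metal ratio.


Formula: Sand-to-Metal Ratio = W_sand / W_metal
Ratio = 1679 kg / 110 kg = 15.2636

Answer: 15.2636


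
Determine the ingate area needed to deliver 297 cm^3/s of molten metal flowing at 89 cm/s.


Formula: A_ingate = Q / v  (continuity equation)
A = 297 cm^3/s / 89 cm/s = 3.3371 cm^2

Answer: 3.3371 cm^2


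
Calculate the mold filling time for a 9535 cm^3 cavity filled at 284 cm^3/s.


Formula: t_fill = V_mold / Q_flow
t = 9535 cm^3 / 284 cm^3/s = 33.5739 s


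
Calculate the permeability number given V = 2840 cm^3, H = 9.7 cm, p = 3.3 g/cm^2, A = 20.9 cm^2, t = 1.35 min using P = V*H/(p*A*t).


Formula: Permeability Number P = (V * H) / (p * A * t)
Numerator: V * H = 2840 * 9.7 = 27548.0
Denominator: p * A * t = 3.3 * 20.9 * 1.35 = 93.1095
P = 27548.0 / 93.1095 = 295.8667


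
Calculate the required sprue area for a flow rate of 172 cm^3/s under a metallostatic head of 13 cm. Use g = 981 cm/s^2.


Formula: v = sqrt(2*g*h), A = Q/v
Velocity: v = sqrt(2 * 981 * 13) = sqrt(25506) = 159.7060 cm/s
Sprue area: A = Q / v = 172 / 159.7060 = 1.0770 cm^2


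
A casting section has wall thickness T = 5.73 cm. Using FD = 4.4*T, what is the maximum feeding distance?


Formula: FD = 4.4 * T  (riser feeding-distance rule)
FD = 4.4 * 5.73 cm = 25.2120 cm


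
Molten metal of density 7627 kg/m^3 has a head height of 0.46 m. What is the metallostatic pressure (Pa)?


Formula: P = rho * g * h
rho * g = 7627 * 9.81 = 74820.87 N/m^3
P = 74820.87 * 0.46 = 34417.6002 Pa

Answer: 34417.6002 Pa


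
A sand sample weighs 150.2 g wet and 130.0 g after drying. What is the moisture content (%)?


Formula: MC = (W_wet - W_dry) / W_wet * 100
Water mass = 150.2 - 130.0 = 20.2 g
MC = 20.2 / 150.2 * 100 = 13.4487%

Final answer: 13.4487%


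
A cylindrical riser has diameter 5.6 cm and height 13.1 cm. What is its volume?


Formula: V = pi * (D/2)^2 * H  (cylinder volume)
Radius = D/2 = 5.6/2 = 2.8 cm
V = pi * 2.8^2 * 13.1 = 322.6541 cm^3

Final answer: 322.6541 cm^3


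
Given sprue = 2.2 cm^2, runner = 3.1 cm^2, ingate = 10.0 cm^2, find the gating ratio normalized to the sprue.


Sprue:Runner:Ingate = 1 : 3.1/2.2 : 10.0/2.2 = 1:1.41:4.55


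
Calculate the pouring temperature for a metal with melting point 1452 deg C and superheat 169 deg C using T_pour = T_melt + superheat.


Formula: T_pour = T_melt + Superheat
T_pour = 1452 + 169 = 1621 deg C

Final answer: 1621 deg C


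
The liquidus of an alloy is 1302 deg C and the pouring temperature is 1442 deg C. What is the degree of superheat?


Formula: Superheat = T_pour - T_melt
Superheat = 1442 - 1302 = 140 deg C

Final answer: 140 deg C


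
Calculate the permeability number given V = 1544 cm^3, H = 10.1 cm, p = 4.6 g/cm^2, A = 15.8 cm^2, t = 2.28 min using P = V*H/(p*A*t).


Formula: Permeability Number P = (V * H) / (p * A * t)
Numerator: V * H = 1544 * 10.1 = 15594.4
Denominator: p * A * t = 4.6 * 15.8 * 2.28 = 165.7104
P = 15594.4 / 165.7104 = 94.1063


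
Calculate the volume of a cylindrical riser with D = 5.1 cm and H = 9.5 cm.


Formula: V = pi * (D/2)^2 * H  (cylinder volume)
Radius = D/2 = 5.1/2 = 2.55 cm
V = pi * 2.55^2 * 9.5 = 194.0680 cm^3

Final answer: 194.0680 cm^3


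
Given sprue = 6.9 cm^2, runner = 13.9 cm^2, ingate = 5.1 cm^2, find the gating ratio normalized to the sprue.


Sprue:Runner:Ingate = 1 : 13.9/6.9 : 5.1/6.9 = 1:2.01:0.74

Final answer: 1:2.01:0.74


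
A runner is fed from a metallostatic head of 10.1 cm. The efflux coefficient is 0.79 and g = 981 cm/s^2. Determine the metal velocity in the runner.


Formula: v = Cd * sqrt(2 * g * h)  (Torricelli with discharge coefficient)
2*g*h = 2 * 981 * 10.1 = 19816.2 cm^2/s^2
sqrt(19816.2) = 140.77003 cm/s
v = 0.79 * 140.77003 = 111.2083 cm/s

Answer: 111.2083 cm/s


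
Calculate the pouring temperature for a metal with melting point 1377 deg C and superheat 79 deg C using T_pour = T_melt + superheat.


Formula: T_pour = T_melt + Superheat
T_pour = 1377 + 79 = 1456 deg C


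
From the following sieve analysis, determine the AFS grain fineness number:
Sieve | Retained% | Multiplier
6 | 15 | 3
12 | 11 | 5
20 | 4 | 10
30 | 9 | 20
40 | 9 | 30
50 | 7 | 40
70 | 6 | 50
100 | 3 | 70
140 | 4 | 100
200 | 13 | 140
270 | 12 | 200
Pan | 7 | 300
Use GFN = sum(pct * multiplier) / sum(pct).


Formula: GFN = sum(pct * multiplier) / sum(pct)
sum(pct * multiplier) = 8100
sum(pct) = 100
GFN = 8100 / 100 = 81.00

Answer: 81.00


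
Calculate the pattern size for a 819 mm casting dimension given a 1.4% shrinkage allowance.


Formula: L_pattern = L_casting * (1 + shrinkage_rate/100)
Shrinkage factor = 1 + 1.4/100 = 1.014
L_pattern = 819 mm * 1.014 = 830.4660 mm

Final answer: 830.4660 mm


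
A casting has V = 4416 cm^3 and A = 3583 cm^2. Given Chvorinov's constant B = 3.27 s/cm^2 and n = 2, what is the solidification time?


Formula: t_s = B * (V/A)^n  (Chvorinov's rule, n=2)
Modulus M = V/A = 4416/3583 = 1.232487 cm
M^2 = 1.232487^2 = 1.519024 cm^2
t_s = 3.27 * 1.519024 = 4.9672 s


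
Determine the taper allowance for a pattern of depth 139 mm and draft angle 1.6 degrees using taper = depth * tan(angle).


Formula: taper = depth * tan(draft_angle)
tan(1.6 deg) = 0.0279325
taper = 139 mm * 0.0279325 = 3.8826 mm


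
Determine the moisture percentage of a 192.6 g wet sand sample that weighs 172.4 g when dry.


Formula: MC = (W_wet - W_dry) / W_wet * 100
Water mass = 192.6 - 172.4 = 20.2 g
MC = 20.2 / 192.6 * 100 = 10.4881%

Final answer: 10.4881%


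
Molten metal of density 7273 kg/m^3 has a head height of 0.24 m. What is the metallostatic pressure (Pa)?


Formula: P = rho * g * h
rho * g = 7273 * 9.81 = 71348.13 N/m^3
P = 71348.13 * 0.24 = 17123.5512 Pa

Answer: 17123.5512 Pa


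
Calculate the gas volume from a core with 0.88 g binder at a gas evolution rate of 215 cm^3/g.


Formula: V_gas = W_binder * gas_evolution_rate
V = 0.88 g * 215 cm^3/g = 189.2000 cm^3

Answer: 189.2000 cm^3


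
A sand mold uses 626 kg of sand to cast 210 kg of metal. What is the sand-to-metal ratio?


Formula: Sand-to-Metal Ratio = W_sand / W_metal
Ratio = 626 kg / 210 kg = 2.9810

Final answer: 2.9810


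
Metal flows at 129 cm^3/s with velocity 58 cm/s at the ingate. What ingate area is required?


Formula: A_ingate = Q / v  (continuity equation)
A = 129 cm^3/s / 58 cm/s = 2.2241 cm^2

Answer: 2.2241 cm^2


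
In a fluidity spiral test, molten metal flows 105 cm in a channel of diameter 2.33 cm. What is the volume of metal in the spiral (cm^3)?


Formula: V = pi * (d/2)^2 * L  (cylinder volume)
Radius = 2.33/2 = 1.165 cm
V = pi * 1.165^2 * 105 = 447.7040 cm^3

Final answer: 447.7040 cm^3


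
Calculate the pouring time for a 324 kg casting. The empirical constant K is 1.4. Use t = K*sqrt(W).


Formula: t = K * sqrt(W)
sqrt(W) = sqrt(324) = 18.00000
t = 1.4 * 18.00000 = 25.2000 s


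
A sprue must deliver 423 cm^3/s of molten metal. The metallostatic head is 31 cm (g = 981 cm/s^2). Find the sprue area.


Formula: v = sqrt(2*g*h), A = Q/v
Velocity: v = sqrt(2 * 981 * 31) = sqrt(60822) = 246.6212 cm/s
Sprue area: A = Q / v = 423 / 246.6212 = 1.7152 cm^2


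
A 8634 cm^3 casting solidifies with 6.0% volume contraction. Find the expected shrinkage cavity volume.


Formula: V_shrink = V_casting * shrinkage_pct / 100
V_shrink = 8634 cm^3 * 6.0 / 100 = 518.0400 cm^3

Answer: 518.0400 cm^3


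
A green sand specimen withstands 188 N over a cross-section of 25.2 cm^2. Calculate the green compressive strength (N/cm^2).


Formula: Compressive Strength = Force / Area
Strength = 188 N / 25.2 cm^2 = 7.4603 N/cm^2

7.4603 N/cm^2


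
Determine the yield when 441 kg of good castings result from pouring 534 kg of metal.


Formula: Casting Yield = (W_good / W_total) * 100
Yield = (441 kg / 534 kg) * 100 = 82.5843%

82.5843%


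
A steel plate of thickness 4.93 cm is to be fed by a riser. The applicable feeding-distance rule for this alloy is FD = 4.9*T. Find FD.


Formula: FD = 4.9 * T  (riser feeding-distance rule)
FD = 4.9 * 4.93 cm = 24.1570 cm


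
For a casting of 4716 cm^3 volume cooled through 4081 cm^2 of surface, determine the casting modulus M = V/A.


Formula: Casting Modulus M = V / A
M = 4716 cm^3 / 4081 cm^2 = 1.1556 cm

Answer: 1.1556 cm


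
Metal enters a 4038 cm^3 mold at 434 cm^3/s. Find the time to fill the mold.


Formula: t_fill = V_mold / Q_flow
t = 4038 cm^3 / 434 cm^3/s = 9.3041 s


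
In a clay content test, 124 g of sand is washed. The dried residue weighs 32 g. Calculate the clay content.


Formula: Clay% = (W_total - W_washed) / W_total * 100
Clay mass = 124 - 32 = 92 g
Clay% = 92 / 124 * 100 = 74.1935%


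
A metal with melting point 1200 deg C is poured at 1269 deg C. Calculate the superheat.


Formula: Superheat = T_pour - T_melt
Superheat = 1269 - 1200 = 69 deg C


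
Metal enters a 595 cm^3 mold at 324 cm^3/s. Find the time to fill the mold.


Formula: t_fill = V_mold / Q_flow
t = 595 cm^3 / 324 cm^3/s = 1.8364 s


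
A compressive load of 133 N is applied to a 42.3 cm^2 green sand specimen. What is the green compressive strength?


Formula: Compressive Strength = Force / Area
Strength = 133 N / 42.3 cm^2 = 3.1442 N/cm^2


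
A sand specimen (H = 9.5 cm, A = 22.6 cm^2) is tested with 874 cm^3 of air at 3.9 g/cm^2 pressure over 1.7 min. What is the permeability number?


Formula: Permeability Number P = (V * H) / (p * A * t)
Numerator: V * H = 874 * 9.5 = 8303.0
Denominator: p * A * t = 3.9 * 22.6 * 1.7 = 149.838
P = 8303.0 / 149.838 = 55.4132


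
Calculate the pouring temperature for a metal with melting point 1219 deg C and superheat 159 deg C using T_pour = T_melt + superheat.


Formula: T_pour = T_melt + Superheat
T_pour = 1219 + 159 = 1378 deg C

Final answer: 1378 deg C


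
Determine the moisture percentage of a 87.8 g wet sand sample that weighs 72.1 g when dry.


Formula: MC = (W_wet - W_dry) / W_wet * 100
Water mass = 87.8 - 72.1 = 15.7 g
MC = 15.7 / 87.8 * 100 = 17.8815%

17.8815%


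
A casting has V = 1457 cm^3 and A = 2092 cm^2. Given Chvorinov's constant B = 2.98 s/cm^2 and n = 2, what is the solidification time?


Formula: t_s = B * (V/A)^n  (Chvorinov's rule, n=2)
Modulus M = V/A = 1457/2092 = 0.696463 cm
M^2 = 0.696463^2 = 0.485061 cm^2
t_s = 2.98 * 0.485061 = 1.4455 s

Final answer: 1.4455 s


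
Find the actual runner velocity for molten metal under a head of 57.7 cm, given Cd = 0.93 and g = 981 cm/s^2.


Formula: v = Cd * sqrt(2 * g * h)  (Torricelli with discharge coefficient)
2*g*h = 2 * 981 * 57.7 = 113207.4 cm^2/s^2
sqrt(113207.4) = 336.46307 cm/s
v = 0.93 * 336.46307 = 312.9107 cm/s

Final answer: 312.9107 cm/s


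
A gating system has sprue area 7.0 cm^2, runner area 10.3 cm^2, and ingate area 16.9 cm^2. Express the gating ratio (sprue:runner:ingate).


Sprue:Runner:Ingate = 1 : 10.3/7.0 : 16.9/7.0 = 1:1.47:2.41

1:1.47:2.41


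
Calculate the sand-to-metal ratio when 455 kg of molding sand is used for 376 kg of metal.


Formula: Sand-to-Metal Ratio = W_sand / W_metal
Ratio = 455 kg / 376 kg = 1.2101

Final answer: 1.2101


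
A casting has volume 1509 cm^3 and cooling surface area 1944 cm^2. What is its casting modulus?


Formula: Casting Modulus M = V / A
M = 1509 cm^3 / 1944 cm^2 = 0.7762 cm

Final answer: 0.7762 cm


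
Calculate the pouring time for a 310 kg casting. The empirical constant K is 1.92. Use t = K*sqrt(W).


Formula: t = K * sqrt(W)
sqrt(W) = sqrt(310) = 17.60682
t = 1.92 * 17.60682 = 33.8051 s

Final answer: 33.8051 s


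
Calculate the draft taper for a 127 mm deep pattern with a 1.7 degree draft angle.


Formula: taper = depth * tan(draft_angle)
tan(1.7 deg) = 0.0296793
taper = 127 mm * 0.0296793 = 3.7693 mm

3.7693 mm


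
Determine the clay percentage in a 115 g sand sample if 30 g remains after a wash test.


Formula: Clay% = (W_total - W_washed) / W_total * 100
Clay mass = 115 - 30 = 85 g
Clay% = 85 / 115 * 100 = 73.9130%


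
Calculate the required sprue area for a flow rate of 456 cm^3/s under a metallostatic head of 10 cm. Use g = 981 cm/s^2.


Formula: v = sqrt(2*g*h), A = Q/v
Velocity: v = sqrt(2 * 981 * 10) = sqrt(19620) = 140.0714 cm/s
Sprue area: A = Q / v = 456 / 140.0714 = 3.2555 cm^2

Answer: 3.2555 cm^2


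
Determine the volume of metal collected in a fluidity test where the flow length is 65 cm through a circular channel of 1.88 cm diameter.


Formula: V = pi * (d/2)^2 * L  (cylinder volume)
Radius = 1.88/2 = 0.94 cm
V = pi * 0.94^2 * 65 = 180.4342 cm^3

180.4342 cm^3


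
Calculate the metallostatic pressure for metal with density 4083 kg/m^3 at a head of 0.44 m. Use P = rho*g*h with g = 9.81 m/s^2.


Formula: P = rho * g * h
rho * g = 4083 * 9.81 = 40054.23 N/m^3
P = 40054.23 * 0.44 = 17623.8612 Pa

Final answer: 17623.8612 Pa


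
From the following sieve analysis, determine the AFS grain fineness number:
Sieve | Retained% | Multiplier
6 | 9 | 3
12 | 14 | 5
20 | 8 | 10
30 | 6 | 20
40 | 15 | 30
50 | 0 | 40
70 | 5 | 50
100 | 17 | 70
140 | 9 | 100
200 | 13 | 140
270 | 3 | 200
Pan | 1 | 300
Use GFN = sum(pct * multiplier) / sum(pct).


Formula: GFN = sum(pct * multiplier) / sum(pct)
sum(pct * multiplier) = 5807
sum(pct) = 100
GFN = 5807 / 100 = 58.07

Answer: 58.07


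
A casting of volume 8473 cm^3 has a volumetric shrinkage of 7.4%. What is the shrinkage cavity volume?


Formula: V_shrink = V_casting * shrinkage_pct / 100
V_shrink = 8473 cm^3 * 7.4 / 100 = 627.0020 cm^3

Answer: 627.0020 cm^3


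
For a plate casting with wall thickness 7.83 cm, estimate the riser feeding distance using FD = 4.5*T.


Formula: FD = 4.5 * T  (riser feeding-distance rule)
FD = 4.5 * 7.83 cm = 35.2350 cm


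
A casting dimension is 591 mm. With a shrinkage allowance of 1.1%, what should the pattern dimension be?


Formula: L_pattern = L_casting * (1 + shrinkage_rate/100)
Shrinkage factor = 1 + 1.1/100 = 1.011
L_pattern = 591 mm * 1.011 = 597.5010 mm

Final answer: 597.5010 mm


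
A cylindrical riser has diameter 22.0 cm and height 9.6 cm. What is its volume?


Formula: V = pi * (D/2)^2 * H  (cylinder volume)
Radius = D/2 = 22.0/2 = 11.0 cm
V = pi * 11.0^2 * 9.6 = 3649.2740 cm^3

3649.2740 cm^3


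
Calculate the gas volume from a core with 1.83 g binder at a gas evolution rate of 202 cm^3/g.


Formula: V_gas = W_binder * gas_evolution_rate
V = 1.83 g * 202 cm^3/g = 369.6600 cm^3

Answer: 369.6600 cm^3


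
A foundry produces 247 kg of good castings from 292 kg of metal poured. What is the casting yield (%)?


Formula: Casting Yield = (W_good / W_total) * 100
Yield = (247 kg / 292 kg) * 100 = 84.5890%

84.5890%


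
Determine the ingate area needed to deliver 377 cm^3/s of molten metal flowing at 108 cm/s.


Formula: A_ingate = Q / v  (continuity equation)
A = 377 cm^3/s / 108 cm/s = 3.4907 cm^2

Answer: 3.4907 cm^2


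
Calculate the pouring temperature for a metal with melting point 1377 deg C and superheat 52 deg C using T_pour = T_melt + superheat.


Formula: T_pour = T_melt + Superheat
T_pour = 1377 + 52 = 1429 deg C

Final answer: 1429 deg C


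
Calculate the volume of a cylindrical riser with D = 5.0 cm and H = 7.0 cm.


Formula: V = pi * (D/2)^2 * H  (cylinder volume)
Radius = D/2 = 5.0/2 = 2.5 cm
V = pi * 2.5^2 * 7.0 = 137.4447 cm^3

Final answer: 137.4447 cm^3


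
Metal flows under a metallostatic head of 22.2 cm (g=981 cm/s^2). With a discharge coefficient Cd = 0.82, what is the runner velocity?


Formula: v = Cd * sqrt(2 * g * h)  (Torricelli with discharge coefficient)
2*g*h = 2 * 981 * 22.2 = 43556.4 cm^2/s^2
sqrt(43556.4) = 208.70170 cm/s
v = 0.82 * 208.70170 = 171.1354 cm/s

Final answer: 171.1354 cm/s


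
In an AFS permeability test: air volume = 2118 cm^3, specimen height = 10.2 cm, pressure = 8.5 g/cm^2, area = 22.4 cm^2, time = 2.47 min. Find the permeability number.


Formula: Permeability Number P = (V * H) / (p * A * t)
Numerator: V * H = 2118 * 10.2 = 21603.6
Denominator: p * A * t = 8.5 * 22.4 * 2.47 = 470.288
P = 21603.6 / 470.288 = 45.9370

Answer: 45.9370


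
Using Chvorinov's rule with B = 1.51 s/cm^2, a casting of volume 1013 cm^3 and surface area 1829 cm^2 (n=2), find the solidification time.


Formula: t_s = B * (V/A)^n  (Chvorinov's rule, n=2)
Modulus M = V/A = 1013/1829 = 0.553855 cm
M^2 = 0.553855^2 = 0.306755 cm^2
t_s = 1.51 * 0.306755 = 0.4632 s

Answer: 0.4632 s


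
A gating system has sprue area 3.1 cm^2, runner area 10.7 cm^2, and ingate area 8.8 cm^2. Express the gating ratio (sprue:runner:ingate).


Sprue:Runner:Ingate = 1 : 10.7/3.1 : 8.8/3.1 = 1:3.45:2.84


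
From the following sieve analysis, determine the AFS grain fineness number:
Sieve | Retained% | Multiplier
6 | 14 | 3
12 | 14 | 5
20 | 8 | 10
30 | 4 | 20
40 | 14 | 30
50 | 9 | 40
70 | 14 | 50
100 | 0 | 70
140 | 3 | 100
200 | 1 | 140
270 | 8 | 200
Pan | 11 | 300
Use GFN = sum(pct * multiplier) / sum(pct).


Formula: GFN = sum(pct * multiplier) / sum(pct)
sum(pct * multiplier) = 7092
sum(pct) = 100
GFN = 7092 / 100 = 70.92

Final answer: 70.92


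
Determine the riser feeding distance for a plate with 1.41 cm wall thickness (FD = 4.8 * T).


Formula: FD = 4.8 * T  (riser feeding-distance rule)
FD = 4.8 * 1.41 cm = 6.7680 cm


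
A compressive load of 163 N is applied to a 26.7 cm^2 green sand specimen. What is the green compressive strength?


Formula: Compressive Strength = Force / Area
Strength = 163 N / 26.7 cm^2 = 6.1049 N/cm^2

Answer: 6.1049 N/cm^2


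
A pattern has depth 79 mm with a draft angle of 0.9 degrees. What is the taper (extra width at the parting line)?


Formula: taper = depth * tan(draft_angle)
tan(0.9 deg) = 0.0157093
taper = 79 mm * 0.0157093 = 1.2410 mm

Final answer: 1.2410 mm


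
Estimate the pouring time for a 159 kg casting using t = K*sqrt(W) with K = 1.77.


Formula: t = K * sqrt(W)
sqrt(W) = sqrt(159) = 12.60952
t = 1.77 * 12.60952 = 22.3189 s


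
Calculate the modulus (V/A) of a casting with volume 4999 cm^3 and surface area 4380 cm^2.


Formula: Casting Modulus M = V / A
M = 4999 cm^3 / 4380 cm^2 = 1.1413 cm

Final answer: 1.1413 cm


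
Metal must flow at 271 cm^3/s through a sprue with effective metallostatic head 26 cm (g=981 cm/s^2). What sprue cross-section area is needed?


Formula: v = sqrt(2*g*h), A = Q/v
Velocity: v = sqrt(2 * 981 * 26) = sqrt(51012) = 225.8584 cm/s
Sprue area: A = Q / v = 271 / 225.8584 = 1.1999 cm^2

1.1999 cm^2


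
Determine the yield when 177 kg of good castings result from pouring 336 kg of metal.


Formula: Casting Yield = (W_good / W_total) * 100
Yield = (177 kg / 336 kg) * 100 = 52.6786%

52.6786%


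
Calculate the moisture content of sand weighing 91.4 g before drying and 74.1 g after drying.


Formula: MC = (W_wet - W_dry) / W_wet * 100
Water mass = 91.4 - 74.1 = 17.3 g
MC = 17.3 / 91.4 * 100 = 18.9278%

Final answer: 18.9278%


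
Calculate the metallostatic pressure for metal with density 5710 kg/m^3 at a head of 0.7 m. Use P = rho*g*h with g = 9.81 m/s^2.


Formula: P = rho * g * h
rho * g = 5710 * 9.81 = 56015.1 N/m^3
P = 56015.1 * 0.7 = 39210.5700 Pa

Answer: 39210.5700 Pa


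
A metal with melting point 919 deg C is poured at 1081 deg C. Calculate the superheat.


Formula: Superheat = T_pour - T_melt
Superheat = 1081 - 919 = 162 deg C

Final answer: 162 deg C


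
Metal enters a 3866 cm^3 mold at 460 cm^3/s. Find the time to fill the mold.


Formula: t_fill = V_mold / Q_flow
t = 3866 cm^3 / 460 cm^3/s = 8.4043 s


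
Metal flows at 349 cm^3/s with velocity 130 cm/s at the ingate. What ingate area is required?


Formula: A_ingate = Q / v  (continuity equation)
A = 349 cm^3/s / 130 cm/s = 2.6846 cm^2

Final answer: 2.6846 cm^2


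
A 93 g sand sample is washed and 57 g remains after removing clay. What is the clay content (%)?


Formula: Clay% = (W_total - W_washed) / W_total * 100
Clay mass = 93 - 57 = 36 g
Clay% = 36 / 93 * 100 = 38.7097%

Final answer: 38.7097%


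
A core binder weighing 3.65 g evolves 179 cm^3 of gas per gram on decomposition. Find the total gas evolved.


Formula: V_gas = W_binder * gas_evolution_rate
V = 3.65 g * 179 cm^3/g = 653.3500 cm^3


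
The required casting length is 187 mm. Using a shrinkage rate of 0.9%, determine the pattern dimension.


Formula: L_pattern = L_casting * (1 + shrinkage_rate/100)
Shrinkage factor = 1 + 0.9/100 = 1.009
L_pattern = 187 mm * 1.009 = 188.6830 mm

Final answer: 188.6830 mm


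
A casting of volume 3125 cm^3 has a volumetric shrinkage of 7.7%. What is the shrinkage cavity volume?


Formula: V_shrink = V_casting * shrinkage_pct / 100
V_shrink = 3125 cm^3 * 7.7 / 100 = 240.6250 cm^3


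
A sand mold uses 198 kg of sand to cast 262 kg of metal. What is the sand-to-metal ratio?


Formula: Sand-to-Metal Ratio = W_sand / W_metal
Ratio = 198 kg / 262 kg = 0.7557

Answer: 0.7557


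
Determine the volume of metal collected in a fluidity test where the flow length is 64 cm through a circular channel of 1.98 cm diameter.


Formula: V = pi * (d/2)^2 * L  (cylinder volume)
Radius = 1.98/2 = 0.99 cm
V = pi * 0.99^2 * 64 = 197.0608 cm^3


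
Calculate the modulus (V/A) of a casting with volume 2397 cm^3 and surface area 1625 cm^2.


Formula: Casting Modulus M = V / A
M = 2397 cm^3 / 1625 cm^2 = 1.4751 cm

Answer: 1.4751 cm


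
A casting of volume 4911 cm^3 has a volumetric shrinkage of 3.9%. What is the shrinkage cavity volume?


Formula: V_shrink = V_casting * shrinkage_pct / 100
V_shrink = 4911 cm^3 * 3.9 / 100 = 191.5290 cm^3


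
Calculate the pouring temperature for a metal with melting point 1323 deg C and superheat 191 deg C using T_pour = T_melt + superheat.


Formula: T_pour = T_melt + Superheat
T_pour = 1323 + 191 = 1514 deg C

1514 deg C


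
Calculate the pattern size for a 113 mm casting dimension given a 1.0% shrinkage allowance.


Formula: L_pattern = L_casting * (1 + shrinkage_rate/100)
Shrinkage factor = 1 + 1.0/100 = 1.01
L_pattern = 113 mm * 1.01 = 114.1300 mm

Final answer: 114.1300 mm


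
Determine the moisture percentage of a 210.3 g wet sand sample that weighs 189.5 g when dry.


Formula: MC = (W_wet - W_dry) / W_wet * 100
Water mass = 210.3 - 189.5 = 20.8 g
MC = 20.8 / 210.3 * 100 = 9.8906%

Final answer: 9.8906%


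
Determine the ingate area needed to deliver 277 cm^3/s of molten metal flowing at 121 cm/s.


Formula: A_ingate = Q / v  (continuity equation)
A = 277 cm^3/s / 121 cm/s = 2.2893 cm^2


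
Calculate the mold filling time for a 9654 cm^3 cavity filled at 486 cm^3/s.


Formula: t_fill = V_mold / Q_flow
t = 9654 cm^3 / 486 cm^3/s = 19.8642 s


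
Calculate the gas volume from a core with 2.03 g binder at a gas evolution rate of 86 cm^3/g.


Formula: V_gas = W_binder * gas_evolution_rate
V = 2.03 g * 86 cm^3/g = 174.5800 cm^3


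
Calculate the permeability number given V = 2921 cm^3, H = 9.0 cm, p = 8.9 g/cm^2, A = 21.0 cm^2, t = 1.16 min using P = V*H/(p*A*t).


Formula: Permeability Number P = (V * H) / (p * A * t)
Numerator: V * H = 2921 * 9.0 = 26289.0
Denominator: p * A * t = 8.9 * 21.0 * 1.16 = 216.804
P = 26289.0 / 216.804 = 121.2570

Final answer: 121.2570


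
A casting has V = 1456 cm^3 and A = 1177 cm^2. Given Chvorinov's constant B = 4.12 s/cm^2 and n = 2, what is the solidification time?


Formula: t_s = B * (V/A)^n  (Chvorinov's rule, n=2)
Modulus M = V/A = 1456/1177 = 1.237043 cm
M^2 = 1.237043^2 = 1.530275 cm^2
t_s = 4.12 * 1.530275 = 6.3047 s

Final answer: 6.3047 s


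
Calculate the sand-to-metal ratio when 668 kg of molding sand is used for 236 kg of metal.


Formula: Sand-to-Metal Ratio = W_sand / W_metal
Ratio = 668 kg / 236 kg = 2.8305

Answer: 2.8305


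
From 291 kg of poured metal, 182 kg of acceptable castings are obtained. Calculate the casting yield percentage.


Formula: Casting Yield = (W_good / W_total) * 100
Yield = (182 kg / 291 kg) * 100 = 62.5430%

Final answer: 62.5430%


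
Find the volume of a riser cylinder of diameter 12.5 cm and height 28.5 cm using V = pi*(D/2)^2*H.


Formula: V = pi * (D/2)^2 * H  (cylinder volume)
Radius = D/2 = 12.5/2 = 6.25 cm
V = pi * 6.25^2 * 28.5 = 3497.4762 cm^3

Answer: 3497.4762 cm^3


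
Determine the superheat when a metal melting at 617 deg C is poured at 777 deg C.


Formula: Superheat = T_pour - T_melt
Superheat = 777 - 617 = 160 deg C

Final answer: 160 deg C


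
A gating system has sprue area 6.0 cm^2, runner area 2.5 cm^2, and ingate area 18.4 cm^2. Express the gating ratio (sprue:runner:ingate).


Sprue:Runner:Ingate = 1 : 2.5/6.0 : 18.4/6.0 = 1:0.42:3.07


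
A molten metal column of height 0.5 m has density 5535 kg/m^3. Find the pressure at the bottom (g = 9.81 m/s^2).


Formula: P = rho * g * h
rho * g = 5535 * 9.81 = 54298.35 N/m^3
P = 54298.35 * 0.5 = 27149.1750 Pa

27149.1750 Pa


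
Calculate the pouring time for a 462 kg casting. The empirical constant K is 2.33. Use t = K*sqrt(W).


Formula: t = K * sqrt(W)
sqrt(W) = sqrt(462) = 21.49419
t = 2.33 * 21.49419 = 50.0815 s


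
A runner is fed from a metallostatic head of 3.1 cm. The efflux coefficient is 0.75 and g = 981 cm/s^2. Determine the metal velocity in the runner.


Formula: v = Cd * sqrt(2 * g * h)  (Torricelli with discharge coefficient)
2*g*h = 2 * 981 * 3.1 = 6082.2 cm^2/s^2
sqrt(6082.2) = 77.98846 cm/s
v = 0.75 * 77.98846 = 58.4913 cm/s

Answer: 58.4913 cm/s


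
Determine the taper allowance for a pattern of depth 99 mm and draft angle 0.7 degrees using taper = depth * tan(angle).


Formula: taper = depth * tan(draft_angle)
tan(0.7 deg) = 0.0122179
taper = 99 mm * 0.0122179 = 1.2096 mm

1.2096 mm


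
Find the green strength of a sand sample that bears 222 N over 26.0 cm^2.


Formula: Compressive Strength = Force / Area
Strength = 222 N / 26.0 cm^2 = 8.5385 N/cm^2

8.5385 N/cm^2


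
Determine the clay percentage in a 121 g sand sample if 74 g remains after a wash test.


Formula: Clay% = (W_total - W_washed) / W_total * 100
Clay mass = 121 - 74 = 47 g
Clay% = 47 / 121 * 100 = 38.8430%

38.8430%


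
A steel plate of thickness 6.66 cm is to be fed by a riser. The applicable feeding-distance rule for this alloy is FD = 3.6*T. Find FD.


Formula: FD = 3.6 * T  (riser feeding-distance rule)
FD = 3.6 * 6.66 cm = 23.9760 cm

Final answer: 23.9760 cm


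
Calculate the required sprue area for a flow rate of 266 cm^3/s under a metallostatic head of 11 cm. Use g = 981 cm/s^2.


Formula: v = sqrt(2*g*h), A = Q/v
Velocity: v = sqrt(2 * 981 * 11) = sqrt(21582) = 146.9081 cm/s
Sprue area: A = Q / v = 266 / 146.9081 = 1.8107 cm^2

Final answer: 1.8107 cm^2


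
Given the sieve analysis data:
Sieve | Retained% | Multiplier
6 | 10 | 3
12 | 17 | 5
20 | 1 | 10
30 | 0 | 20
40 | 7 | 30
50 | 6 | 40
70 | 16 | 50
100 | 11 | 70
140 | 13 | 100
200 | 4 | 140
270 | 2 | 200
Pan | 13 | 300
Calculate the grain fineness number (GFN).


Formula: GFN = sum(pct * multiplier) / sum(pct)
sum(pct * multiplier) = 8305
sum(pct) = 100
GFN = 8305 / 100 = 83.05

Final answer: 83.05


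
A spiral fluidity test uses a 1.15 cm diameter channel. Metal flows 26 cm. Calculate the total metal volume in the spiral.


Formula: V = pi * (d/2)^2 * L  (cylinder volume)
Radius = 1.15/2 = 0.575 cm
V = pi * 0.575^2 * 26 = 27.0059 cm^3

27.0059 cm^3


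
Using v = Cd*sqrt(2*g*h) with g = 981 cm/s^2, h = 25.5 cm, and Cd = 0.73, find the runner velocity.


Formula: v = Cd * sqrt(2 * g * h)  (Torricelli with discharge coefficient)
2*g*h = 2 * 981 * 25.5 = 50031.0 cm^2/s^2
sqrt(50031.0) = 223.67611 cm/s
v = 0.73 * 223.67611 = 163.2836 cm/s

Final answer: 163.2836 cm/s


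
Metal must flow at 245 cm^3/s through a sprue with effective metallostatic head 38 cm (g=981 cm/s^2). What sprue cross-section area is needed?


Formula: v = sqrt(2*g*h), A = Q/v
Velocity: v = sqrt(2 * 981 * 38) = sqrt(74556) = 273.0494 cm/s
Sprue area: A = Q / v = 245 / 273.0494 = 0.8973 cm^2

0.8973 cm^2


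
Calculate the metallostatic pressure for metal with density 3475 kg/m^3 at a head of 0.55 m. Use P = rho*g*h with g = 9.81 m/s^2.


Formula: P = rho * g * h
rho * g = 3475 * 9.81 = 34089.75 N/m^3
P = 34089.75 * 0.55 = 18749.3625 Pa

Final answer: 18749.3625 Pa


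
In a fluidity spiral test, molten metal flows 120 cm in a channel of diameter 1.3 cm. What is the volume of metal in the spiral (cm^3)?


Formula: V = pi * (d/2)^2 * L  (cylinder volume)
Radius = 1.3/2 = 0.65 cm
V = pi * 0.65^2 * 120 = 159.2787 cm^3

Final answer: 159.2787 cm^3


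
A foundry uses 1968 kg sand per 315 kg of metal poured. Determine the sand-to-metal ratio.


Formula: Sand-to-Metal Ratio = W_sand / W_metal
Ratio = 1968 kg / 315 kg = 6.2476


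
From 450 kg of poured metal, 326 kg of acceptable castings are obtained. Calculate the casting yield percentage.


Formula: Casting Yield = (W_good / W_total) * 100
Yield = (326 kg / 450 kg) * 100 = 72.4444%

72.4444%


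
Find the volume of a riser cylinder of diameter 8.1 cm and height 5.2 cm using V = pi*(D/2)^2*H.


Formula: V = pi * (D/2)^2 * H  (cylinder volume)
Radius = D/2 = 8.1/2 = 4.05 cm
V = pi * 4.05^2 * 5.2 = 267.9559 cm^3

267.9559 cm^3


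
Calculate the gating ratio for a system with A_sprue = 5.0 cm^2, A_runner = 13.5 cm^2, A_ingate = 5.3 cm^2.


Sprue:Runner:Ingate = 1 : 13.5/5.0 : 5.3/5.0 = 1:2.70:1.06

Answer: 1:2.70:1.06


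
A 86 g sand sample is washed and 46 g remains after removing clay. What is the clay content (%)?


Formula: Clay% = (W_total - W_washed) / W_total * 100
Clay mass = 86 - 46 = 40 g
Clay% = 40 / 86 * 100 = 46.5116%

Answer: 46.5116%


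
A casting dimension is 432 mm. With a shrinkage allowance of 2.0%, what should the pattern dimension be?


Formula: L_pattern = L_casting * (1 + shrinkage_rate/100)
Shrinkage factor = 1 + 2.0/100 = 1.02
L_pattern = 432 mm * 1.02 = 440.6400 mm

440.6400 mm


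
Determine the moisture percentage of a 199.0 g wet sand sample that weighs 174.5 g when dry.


Formula: MC = (W_wet - W_dry) / W_wet * 100
Water mass = 199.0 - 174.5 = 24.5 g
MC = 24.5 / 199.0 * 100 = 12.3116%


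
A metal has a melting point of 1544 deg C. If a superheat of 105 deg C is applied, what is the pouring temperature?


Formula: T_pour = T_melt + Superheat
T_pour = 1544 + 105 = 1649 deg C

Answer: 1649 deg C


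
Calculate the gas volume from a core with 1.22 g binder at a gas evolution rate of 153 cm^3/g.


Formula: V_gas = W_binder * gas_evolution_rate
V = 1.22 g * 153 cm^3/g = 186.6600 cm^3


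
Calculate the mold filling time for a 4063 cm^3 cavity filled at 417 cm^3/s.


Formula: t_fill = V_mold / Q_flow
t = 4063 cm^3 / 417 cm^3/s = 9.7434 s


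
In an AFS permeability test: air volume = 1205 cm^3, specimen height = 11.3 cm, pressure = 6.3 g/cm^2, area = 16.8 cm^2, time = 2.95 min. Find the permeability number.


Formula: Permeability Number P = (V * H) / (p * A * t)
Numerator: V * H = 1205 * 11.3 = 13616.5
Denominator: p * A * t = 6.3 * 16.8 * 2.95 = 312.228
P = 13616.5 / 312.228 = 43.6108

43.6108


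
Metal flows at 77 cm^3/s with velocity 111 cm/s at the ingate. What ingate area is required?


Formula: A_ingate = Q / v  (continuity equation)
A = 77 cm^3/s / 111 cm/s = 0.6937 cm^2

Answer: 0.6937 cm^2


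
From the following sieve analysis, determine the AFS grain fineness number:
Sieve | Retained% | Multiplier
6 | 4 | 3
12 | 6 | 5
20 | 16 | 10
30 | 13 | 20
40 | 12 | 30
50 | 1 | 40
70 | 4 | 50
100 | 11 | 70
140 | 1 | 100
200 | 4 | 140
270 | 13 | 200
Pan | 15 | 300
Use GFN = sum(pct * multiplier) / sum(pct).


Formula: GFN = sum(pct * multiplier) / sum(pct)
sum(pct * multiplier) = 9592
sum(pct) = 100
GFN = 9592 / 100 = 95.92

Answer: 95.92


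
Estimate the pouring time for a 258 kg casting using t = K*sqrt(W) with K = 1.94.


Formula: t = K * sqrt(W)
sqrt(W) = sqrt(258) = 16.06238
t = 1.94 * 16.06238 = 31.1610 s


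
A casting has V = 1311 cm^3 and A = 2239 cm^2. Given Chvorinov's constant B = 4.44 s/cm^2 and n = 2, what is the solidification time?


Formula: t_s = B * (V/A)^n  (Chvorinov's rule, n=2)
Modulus M = V/A = 1311/2239 = 0.585529 cm
M^2 = 0.585529^2 = 0.342844 cm^2
t_s = 4.44 * 0.342844 = 1.5222 s

1.5222 s
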